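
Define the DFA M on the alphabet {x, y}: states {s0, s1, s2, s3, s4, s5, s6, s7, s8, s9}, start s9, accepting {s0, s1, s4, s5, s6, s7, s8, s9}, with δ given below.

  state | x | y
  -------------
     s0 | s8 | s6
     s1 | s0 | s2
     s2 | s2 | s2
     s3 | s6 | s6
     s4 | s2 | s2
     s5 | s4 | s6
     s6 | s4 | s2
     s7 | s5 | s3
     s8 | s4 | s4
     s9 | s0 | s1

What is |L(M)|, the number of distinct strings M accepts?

The useful subgraph on states {s0, s1, s4, s6, s8, s9} is acyclic, so L(M) is finite; the longest accepting path visits 5 useful states, giving maximum string length 4.
Counting accepting paths from s9 by length: 1 of length 0, 2 of length 1, 3 of length 2, 5 of length 3, 3 of length 4. Total 14.

14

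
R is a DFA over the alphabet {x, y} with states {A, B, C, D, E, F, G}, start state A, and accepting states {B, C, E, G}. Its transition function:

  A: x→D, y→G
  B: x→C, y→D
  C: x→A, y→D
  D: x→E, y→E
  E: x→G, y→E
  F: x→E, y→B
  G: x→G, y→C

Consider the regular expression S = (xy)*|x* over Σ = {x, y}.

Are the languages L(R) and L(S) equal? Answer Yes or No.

The string y is accepted by R but rejected by S.
So L(R) ≠ L(S).

No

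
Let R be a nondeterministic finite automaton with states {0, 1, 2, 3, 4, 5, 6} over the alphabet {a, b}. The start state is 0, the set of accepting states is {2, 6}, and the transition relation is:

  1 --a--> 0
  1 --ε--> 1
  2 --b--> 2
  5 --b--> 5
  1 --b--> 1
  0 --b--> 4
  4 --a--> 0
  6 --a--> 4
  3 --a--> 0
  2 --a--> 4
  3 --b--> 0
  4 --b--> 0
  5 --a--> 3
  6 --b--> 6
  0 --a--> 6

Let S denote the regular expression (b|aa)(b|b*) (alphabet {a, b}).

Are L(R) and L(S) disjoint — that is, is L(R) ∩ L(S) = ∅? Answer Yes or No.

Yes

Converting the expression S to a DFA (subset construction, then merging equivalent states) gives the minimal DFA with states {s0, s1, s2, s3}, start state s0, accepting states {s2} and transitions s0: a→s1, b→s2; s1: a→s2, b→s3; s2: a→s3, b→s2; s3: a→s3, b→s3.
Exploring the product automaton R × S from the start pair (0, s0), following both machines on each input symbol, reaches 7 state pairs: (0, s0), (6, s1), (4, s2), (6, s3), (0, s3), (0, s2), (4, s3).
R accepts in {2, 6} and S accepts in {s2}; no reachable pair has both components accepting, so no string drives both machines to acceptance simultaneously and L(R) ∩ L(S) = ∅.
So no string is accepted by both, and the intersection is empty.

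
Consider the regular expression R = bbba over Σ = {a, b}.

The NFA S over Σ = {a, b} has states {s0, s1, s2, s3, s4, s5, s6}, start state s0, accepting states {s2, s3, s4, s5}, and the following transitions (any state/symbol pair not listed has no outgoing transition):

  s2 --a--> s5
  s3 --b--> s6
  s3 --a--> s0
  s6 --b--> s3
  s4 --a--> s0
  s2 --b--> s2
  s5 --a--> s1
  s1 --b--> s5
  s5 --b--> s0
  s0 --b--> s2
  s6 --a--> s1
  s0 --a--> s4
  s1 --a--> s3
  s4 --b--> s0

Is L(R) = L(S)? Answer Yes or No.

No

The string a is accepted by S but rejected by R.
So L(R) ≠ L(S).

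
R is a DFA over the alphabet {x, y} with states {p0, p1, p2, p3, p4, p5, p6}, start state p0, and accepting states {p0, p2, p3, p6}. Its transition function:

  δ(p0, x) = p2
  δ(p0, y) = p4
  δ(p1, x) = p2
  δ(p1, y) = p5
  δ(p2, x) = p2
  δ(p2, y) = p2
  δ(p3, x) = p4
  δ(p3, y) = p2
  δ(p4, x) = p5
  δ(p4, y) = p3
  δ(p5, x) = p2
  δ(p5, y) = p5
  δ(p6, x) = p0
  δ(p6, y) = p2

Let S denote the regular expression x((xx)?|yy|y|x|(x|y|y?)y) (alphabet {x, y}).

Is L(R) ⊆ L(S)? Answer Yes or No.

No

The empty string ε is in L(R) but not in L(S).
So L(R) ⊄ L(S).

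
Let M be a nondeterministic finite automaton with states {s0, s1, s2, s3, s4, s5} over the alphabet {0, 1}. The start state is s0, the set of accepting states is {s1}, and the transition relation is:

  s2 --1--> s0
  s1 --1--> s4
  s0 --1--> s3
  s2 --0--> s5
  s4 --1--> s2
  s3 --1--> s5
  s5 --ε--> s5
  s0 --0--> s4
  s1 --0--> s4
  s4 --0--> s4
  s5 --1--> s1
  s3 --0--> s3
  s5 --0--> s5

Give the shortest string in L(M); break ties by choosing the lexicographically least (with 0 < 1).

111

A breadth-first search from s0 reaches an accepting state first via the path s0 → s3 → s5 → s1 on input 111.
No string of length < 3 is accepted (BFS exhausts all shorter strings without reaching an accepting state), and 111 is the lexicographically least accepting string of length 3.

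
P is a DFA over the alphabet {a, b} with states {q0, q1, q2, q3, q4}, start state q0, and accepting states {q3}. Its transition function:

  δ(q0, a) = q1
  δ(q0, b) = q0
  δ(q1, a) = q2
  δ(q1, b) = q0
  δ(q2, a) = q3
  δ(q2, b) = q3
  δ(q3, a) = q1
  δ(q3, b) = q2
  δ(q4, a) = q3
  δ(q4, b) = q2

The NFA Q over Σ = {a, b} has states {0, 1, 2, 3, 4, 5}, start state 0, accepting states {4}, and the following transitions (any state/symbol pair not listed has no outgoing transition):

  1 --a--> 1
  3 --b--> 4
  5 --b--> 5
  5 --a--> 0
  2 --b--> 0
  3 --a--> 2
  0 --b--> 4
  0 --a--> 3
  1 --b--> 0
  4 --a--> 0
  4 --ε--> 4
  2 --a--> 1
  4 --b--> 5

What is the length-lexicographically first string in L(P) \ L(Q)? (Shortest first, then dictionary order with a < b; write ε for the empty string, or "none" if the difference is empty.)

The string aaa is accepted by P but not by Q.
No shorter string lies in the difference, and aaa is the lexicographically first length-3 string in L(P) \ L(Q).

aaa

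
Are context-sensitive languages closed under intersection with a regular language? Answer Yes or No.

Yes

Every regular language is context-sensitive, and context-sensitive languages are closed under intersection (an LBA runs the DFA check and then the LBA for L on the same linear tape).
So the context-sensitive languages are closed under intersection with a regular language.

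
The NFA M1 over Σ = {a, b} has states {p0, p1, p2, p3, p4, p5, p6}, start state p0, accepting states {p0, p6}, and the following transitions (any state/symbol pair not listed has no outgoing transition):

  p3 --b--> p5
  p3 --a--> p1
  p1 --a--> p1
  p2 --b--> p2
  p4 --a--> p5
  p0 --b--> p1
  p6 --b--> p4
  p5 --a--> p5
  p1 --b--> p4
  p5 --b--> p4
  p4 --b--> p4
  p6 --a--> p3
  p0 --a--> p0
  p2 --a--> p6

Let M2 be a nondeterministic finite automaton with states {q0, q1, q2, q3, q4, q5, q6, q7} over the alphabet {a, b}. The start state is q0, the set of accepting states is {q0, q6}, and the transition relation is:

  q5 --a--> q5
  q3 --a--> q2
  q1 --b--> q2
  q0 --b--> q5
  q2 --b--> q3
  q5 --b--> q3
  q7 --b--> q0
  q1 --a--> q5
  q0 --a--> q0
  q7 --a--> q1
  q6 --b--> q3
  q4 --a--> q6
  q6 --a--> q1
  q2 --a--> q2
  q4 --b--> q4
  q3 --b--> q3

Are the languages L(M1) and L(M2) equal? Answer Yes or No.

Yes

Exploring the product automaton M1 × M2 from the start pair (p0, q0), following both machines on each input symbol, reaches 4 state pairs: (p0, q0), (p1, q5), (p4, q3), (p5, q2).
M1 accepts in {p0, p6} and M2 accepts in {q0, q6}. In every reachable pair the two components are either both accepting — (p0, q0) — or both non-accepting, so no string is accepted by exactly one of the machines: L(M1) \ L(M2) and L(M2) \ L(M1) are both empty.
Hence every string is accepted by M1 iff it is accepted by M2, and the two languages coincide.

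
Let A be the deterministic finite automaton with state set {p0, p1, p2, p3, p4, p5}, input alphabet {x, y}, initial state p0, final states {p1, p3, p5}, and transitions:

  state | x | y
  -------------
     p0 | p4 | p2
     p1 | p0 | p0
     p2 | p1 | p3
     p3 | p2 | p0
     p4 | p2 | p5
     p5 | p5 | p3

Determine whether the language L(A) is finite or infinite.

infinite

State p0 is reachable from the start and can reach an accepting state, and it lies on the cycle p0 → p2 → p1 → p0.
Traversing that cycle any number of times yields accepted strings of unbounded length, so the language is infinite.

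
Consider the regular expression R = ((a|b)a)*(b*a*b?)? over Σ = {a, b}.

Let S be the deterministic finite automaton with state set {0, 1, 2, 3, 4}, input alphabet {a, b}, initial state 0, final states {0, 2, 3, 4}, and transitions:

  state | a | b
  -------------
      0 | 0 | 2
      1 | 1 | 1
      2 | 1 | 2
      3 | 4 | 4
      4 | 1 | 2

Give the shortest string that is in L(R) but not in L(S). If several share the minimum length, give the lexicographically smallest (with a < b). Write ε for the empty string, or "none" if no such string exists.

ba

The string ba is accepted by R but not by S.
No shorter string lies in the difference, and ba is the lexicographically first length-2 string in L(R) \ L(S).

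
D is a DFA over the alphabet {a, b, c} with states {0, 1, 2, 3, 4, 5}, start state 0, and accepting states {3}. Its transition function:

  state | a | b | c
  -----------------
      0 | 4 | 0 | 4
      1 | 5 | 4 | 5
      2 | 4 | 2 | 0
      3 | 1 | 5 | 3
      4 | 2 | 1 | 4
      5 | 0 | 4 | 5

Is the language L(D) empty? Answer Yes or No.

The states reachable from the start state are {0, 1, 2, 4, 5}.
None of the accepting states {3} is reachable, so no string is accepted and L(D) = ∅.

Yes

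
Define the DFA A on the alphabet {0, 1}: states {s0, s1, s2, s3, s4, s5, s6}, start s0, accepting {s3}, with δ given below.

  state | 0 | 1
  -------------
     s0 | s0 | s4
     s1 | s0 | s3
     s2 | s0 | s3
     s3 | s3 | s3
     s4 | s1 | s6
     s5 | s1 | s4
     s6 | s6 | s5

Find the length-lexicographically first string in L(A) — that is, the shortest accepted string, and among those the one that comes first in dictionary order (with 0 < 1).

101

A breadth-first search from s0 reaches an accepting state first via the path s0 → s4 → s1 → s3 on input 101.
No string of length < 3 is accepted (BFS exhausts all shorter strings without reaching an accepting state), and 101 is the lexicographically least accepting string of length 3.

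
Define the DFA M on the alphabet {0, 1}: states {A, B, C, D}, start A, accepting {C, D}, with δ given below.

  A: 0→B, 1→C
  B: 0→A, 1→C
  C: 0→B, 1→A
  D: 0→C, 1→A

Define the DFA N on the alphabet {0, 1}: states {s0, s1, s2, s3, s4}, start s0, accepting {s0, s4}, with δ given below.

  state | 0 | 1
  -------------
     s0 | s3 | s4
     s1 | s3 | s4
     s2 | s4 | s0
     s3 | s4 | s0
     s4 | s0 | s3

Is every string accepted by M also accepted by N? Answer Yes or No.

No

The string 001 is in L(M) but not in L(N).
So L(M) ⊄ L(N).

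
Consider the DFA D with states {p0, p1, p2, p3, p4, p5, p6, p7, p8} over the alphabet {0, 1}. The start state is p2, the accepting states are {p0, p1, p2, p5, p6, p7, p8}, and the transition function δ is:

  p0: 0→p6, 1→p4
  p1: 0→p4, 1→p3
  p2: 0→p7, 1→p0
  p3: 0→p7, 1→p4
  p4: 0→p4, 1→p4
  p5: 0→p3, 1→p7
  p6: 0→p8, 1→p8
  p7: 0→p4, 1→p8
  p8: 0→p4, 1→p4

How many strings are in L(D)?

7

The useful subgraph on states {p0, p2, p6, p7, p8} is acyclic, so L(D) is finite; the longest accepting path visits 4 useful states, giving maximum string length 3.
Counting accepting paths from p2 by length: 1 of length 0, 2 of length 1, 2 of length 2, 2 of length 3. Total 7.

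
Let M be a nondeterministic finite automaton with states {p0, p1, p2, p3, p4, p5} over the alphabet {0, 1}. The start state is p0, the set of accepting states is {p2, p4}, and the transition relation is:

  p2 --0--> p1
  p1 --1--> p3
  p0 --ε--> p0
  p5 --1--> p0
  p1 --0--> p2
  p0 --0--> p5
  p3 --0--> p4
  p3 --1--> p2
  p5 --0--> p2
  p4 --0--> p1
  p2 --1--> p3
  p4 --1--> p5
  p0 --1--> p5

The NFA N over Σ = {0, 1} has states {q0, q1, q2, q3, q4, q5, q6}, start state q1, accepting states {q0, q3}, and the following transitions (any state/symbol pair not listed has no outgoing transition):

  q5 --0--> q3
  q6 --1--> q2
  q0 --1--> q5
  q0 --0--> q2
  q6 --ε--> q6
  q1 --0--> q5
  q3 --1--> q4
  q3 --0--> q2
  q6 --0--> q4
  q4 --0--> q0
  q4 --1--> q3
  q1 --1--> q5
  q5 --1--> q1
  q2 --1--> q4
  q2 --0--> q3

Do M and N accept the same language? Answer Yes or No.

Exploring the product automaton M × N from the start pair (p0, q1), following both machines on each input symbol, reaches 6 state pairs: (p0, q1), (p5, q5), (p2, q3), (p1, q2), (p3, q4), (p4, q0).
M accepts in {p2, p4} and N accepts in {q0, q3}. In every reachable pair the two components are either both accepting — (p2, q3), (p4, q0) — or both non-accepting, so no string is accepted by exactly one of the machines: L(M) \ L(N) and L(N) \ L(M) are both empty.
Hence every string is accepted by M iff it is accepted by N, and the two languages coincide.

Yes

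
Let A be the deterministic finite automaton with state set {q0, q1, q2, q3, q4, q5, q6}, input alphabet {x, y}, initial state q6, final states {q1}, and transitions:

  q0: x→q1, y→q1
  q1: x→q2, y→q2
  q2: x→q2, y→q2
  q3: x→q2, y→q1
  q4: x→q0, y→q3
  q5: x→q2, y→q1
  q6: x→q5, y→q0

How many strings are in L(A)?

3

The useful subgraph on states {q0, q1, q5, q6} is acyclic, so L(A) is finite; the longest accepting path visits 3 useful states, giving maximum string length 2.
Counting accepting paths from q6 by length: 3 of length 2. Total 3.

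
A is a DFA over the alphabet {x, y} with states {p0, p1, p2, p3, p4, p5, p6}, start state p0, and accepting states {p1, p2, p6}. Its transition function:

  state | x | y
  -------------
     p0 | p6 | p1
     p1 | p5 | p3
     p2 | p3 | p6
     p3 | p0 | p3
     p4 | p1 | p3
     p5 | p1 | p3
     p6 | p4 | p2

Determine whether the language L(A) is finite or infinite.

State p0 is reachable from the start and can reach an accepting state, and it lies on the cycle p0 → p1 → p3 → p0.
Traversing that cycle any number of times yields accepted strings of unbounded length, so the language is infinite.

infinite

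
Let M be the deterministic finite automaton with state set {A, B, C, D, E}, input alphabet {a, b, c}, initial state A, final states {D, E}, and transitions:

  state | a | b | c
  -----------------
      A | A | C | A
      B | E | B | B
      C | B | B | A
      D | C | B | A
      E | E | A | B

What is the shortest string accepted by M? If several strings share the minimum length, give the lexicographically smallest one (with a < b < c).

baa

A breadth-first search from A reaches an accepting state first via the path A → C → B → E on input baa.
No string of length < 3 is accepted (BFS exhausts all shorter strings without reaching an accepting state), and baa is the lexicographically least accepting string of length 3.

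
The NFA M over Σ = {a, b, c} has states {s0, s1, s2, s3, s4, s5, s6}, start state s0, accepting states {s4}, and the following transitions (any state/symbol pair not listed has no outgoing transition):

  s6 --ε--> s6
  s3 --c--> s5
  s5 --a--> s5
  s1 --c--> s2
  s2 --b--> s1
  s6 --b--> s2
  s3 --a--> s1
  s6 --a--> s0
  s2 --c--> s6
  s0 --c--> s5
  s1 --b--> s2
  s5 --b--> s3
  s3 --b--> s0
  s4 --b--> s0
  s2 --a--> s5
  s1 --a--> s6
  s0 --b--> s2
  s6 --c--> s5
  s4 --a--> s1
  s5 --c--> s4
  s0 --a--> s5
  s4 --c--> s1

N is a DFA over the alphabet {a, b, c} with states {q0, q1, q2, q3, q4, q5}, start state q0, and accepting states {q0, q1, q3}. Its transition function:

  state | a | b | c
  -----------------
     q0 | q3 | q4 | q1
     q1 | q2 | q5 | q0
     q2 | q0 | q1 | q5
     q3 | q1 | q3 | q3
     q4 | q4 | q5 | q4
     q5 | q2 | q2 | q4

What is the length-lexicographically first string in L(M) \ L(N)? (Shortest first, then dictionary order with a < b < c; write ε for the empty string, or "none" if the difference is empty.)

bac

The string bac is accepted by M but not by N.
No shorter string lies in the difference, and bac is the lexicographically first length-3 string in L(M) \ L(N).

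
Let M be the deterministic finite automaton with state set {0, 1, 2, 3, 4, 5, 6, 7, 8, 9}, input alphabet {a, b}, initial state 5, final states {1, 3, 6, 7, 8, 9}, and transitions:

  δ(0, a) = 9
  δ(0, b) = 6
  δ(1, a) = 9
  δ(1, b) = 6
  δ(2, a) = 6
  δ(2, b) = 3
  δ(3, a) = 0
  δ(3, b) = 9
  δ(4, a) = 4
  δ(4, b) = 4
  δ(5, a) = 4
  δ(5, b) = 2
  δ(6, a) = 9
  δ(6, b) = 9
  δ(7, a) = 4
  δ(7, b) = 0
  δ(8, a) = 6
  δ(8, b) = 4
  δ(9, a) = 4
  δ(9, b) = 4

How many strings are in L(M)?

9

The useful subgraph on states {0, 2, 3, 5, 6, 9} is acyclic, so L(M) is finite; the longest accepting path visits 6 useful states, giving maximum string length 5.
Counting accepting paths from 5 by length: 2 of length 2, 3 of length 3, 2 of length 4, 2 of length 5. Total 9.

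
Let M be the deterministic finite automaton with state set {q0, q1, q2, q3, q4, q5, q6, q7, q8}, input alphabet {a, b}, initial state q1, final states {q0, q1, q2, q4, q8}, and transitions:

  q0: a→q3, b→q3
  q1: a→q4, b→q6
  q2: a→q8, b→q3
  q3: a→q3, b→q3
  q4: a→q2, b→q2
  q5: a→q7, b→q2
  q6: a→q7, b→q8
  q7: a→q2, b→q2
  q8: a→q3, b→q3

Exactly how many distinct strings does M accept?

11

The useful subgraph on states {q1, q2, q4, q6, q7, q8} is acyclic, so L(M) is finite; the longest accepting path visits 5 useful states, giving maximum string length 4.
Counting accepting paths from q1 by length: 1 of length 0, 1 of length 1, 3 of length 2, 4 of length 3, 2 of length 4. Total 11.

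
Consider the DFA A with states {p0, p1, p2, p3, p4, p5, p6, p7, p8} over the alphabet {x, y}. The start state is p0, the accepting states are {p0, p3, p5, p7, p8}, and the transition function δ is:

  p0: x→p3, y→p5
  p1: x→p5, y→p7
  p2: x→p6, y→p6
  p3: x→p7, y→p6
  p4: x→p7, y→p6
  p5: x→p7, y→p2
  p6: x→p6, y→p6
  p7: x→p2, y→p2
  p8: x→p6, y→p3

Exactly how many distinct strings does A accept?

The useful subgraph on states {p0, p3, p5, p7} is acyclic, so L(A) is finite; the longest accepting path visits 3 useful states, giving maximum string length 2.
Counting accepting paths from p0 by length: 1 of length 0, 2 of length 1, 2 of length 2. Total 5.

5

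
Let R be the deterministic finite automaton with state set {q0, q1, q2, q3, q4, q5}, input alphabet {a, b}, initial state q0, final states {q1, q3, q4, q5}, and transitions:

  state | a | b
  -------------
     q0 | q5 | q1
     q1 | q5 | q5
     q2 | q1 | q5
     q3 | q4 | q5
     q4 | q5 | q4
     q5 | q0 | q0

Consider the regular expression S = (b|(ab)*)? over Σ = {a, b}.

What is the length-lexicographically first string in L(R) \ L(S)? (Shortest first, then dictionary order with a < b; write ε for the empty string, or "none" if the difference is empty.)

The string a is accepted by R but not by S.
No shorter string lies in the difference, and a is the lexicographically first length-1 string in L(R) \ L(S).

a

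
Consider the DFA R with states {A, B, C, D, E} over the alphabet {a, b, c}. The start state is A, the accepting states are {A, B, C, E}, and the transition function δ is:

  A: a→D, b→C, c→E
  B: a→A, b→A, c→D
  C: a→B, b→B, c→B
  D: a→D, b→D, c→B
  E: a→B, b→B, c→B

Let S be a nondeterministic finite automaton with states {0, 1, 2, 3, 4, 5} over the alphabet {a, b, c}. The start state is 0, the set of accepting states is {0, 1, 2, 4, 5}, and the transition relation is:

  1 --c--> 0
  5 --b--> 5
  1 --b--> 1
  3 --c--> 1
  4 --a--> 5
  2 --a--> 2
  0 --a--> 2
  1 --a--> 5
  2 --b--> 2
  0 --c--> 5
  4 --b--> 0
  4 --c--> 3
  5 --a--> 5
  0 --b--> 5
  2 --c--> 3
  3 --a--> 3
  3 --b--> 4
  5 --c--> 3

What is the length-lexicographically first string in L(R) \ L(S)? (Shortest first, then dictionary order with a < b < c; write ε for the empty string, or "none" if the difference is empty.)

ac

The string ac is accepted by R but not by S.
No shorter string lies in the difference, and ac is the lexicographically first length-2 string in L(R) \ L(S).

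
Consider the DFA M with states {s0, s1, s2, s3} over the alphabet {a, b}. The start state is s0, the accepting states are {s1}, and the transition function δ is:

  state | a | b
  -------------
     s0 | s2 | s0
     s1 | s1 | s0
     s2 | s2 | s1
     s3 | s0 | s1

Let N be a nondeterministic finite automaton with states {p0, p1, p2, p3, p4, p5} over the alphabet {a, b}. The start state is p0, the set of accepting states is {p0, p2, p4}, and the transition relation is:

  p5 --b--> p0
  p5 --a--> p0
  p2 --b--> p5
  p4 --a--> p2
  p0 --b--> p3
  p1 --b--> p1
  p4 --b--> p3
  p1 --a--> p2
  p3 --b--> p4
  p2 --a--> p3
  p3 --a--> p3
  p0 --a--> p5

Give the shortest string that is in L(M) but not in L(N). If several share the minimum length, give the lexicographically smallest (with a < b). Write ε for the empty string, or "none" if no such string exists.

aab

The string aab is accepted by M but not by N.
No shorter string lies in the difference, and aab is the lexicographically first length-3 string in L(M) \ L(N).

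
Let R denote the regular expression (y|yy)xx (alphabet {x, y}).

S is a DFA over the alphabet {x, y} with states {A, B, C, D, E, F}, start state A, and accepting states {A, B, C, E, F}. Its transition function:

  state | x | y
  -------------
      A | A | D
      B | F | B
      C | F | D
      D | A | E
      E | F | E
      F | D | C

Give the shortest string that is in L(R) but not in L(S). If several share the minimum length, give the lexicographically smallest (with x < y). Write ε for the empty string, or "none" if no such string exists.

The string yyxx is accepted by R but not by S.
No shorter string lies in the difference, and yyxx is the lexicographically first length-4 string in L(R) \ L(S).

yyxx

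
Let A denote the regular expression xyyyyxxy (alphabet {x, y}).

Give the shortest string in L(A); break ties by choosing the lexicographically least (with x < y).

By inspection of the expression, no string of length less than 8 matches, and xyyyyxxy is the lexicographically first match of length 8.

xyyyyxxy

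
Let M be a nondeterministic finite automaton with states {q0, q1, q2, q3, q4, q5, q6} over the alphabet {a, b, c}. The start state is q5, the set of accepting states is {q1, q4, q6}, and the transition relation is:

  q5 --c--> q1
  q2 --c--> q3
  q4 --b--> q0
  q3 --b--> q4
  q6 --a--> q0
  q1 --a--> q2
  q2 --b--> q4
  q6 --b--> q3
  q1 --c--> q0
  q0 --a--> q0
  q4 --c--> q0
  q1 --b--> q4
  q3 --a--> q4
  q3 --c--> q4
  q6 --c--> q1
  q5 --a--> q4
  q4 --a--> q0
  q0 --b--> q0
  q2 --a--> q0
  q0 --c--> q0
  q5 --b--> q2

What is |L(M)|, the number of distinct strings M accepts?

11

The useful subgraph on states {q1, q2, q3, q4, q5} is acyclic, so L(M) is finite; the longest accepting path visits 5 useful states, giving maximum string length 4.
Counting accepting paths from q5 by length: 2 of length 1, 2 of length 2, 4 of length 3, 3 of length 4. Total 11.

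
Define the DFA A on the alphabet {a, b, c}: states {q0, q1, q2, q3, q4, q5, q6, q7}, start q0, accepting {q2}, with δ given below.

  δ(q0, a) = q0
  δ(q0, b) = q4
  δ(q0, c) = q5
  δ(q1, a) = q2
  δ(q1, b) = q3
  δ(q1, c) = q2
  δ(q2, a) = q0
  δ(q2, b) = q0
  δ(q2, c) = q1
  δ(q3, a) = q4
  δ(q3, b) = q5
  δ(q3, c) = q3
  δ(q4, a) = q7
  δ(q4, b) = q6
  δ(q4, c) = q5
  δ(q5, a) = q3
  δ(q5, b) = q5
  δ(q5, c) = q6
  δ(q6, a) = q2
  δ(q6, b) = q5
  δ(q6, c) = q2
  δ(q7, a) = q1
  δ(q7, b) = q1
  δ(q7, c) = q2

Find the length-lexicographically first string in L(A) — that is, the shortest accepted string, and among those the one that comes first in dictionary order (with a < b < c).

bac

A breadth-first search from q0 reaches an accepting state first via the path q0 → q4 → q7 → q2 on input bac.
No string of length < 3 is accepted (BFS exhausts all shorter strings without reaching an accepting state), and bac is the lexicographically least accepting string of length 3.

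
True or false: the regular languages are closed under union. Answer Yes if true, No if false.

Given DFAs for L₁ and L₂, run them in parallel: the product automaton on Q₁ × Q₂ that accepts when either component is accepting recognises L₁ ∪ L₂ (equivalently, R₁ | R₂ is a regular expression for it).
So the regular languages are closed under union.

Yes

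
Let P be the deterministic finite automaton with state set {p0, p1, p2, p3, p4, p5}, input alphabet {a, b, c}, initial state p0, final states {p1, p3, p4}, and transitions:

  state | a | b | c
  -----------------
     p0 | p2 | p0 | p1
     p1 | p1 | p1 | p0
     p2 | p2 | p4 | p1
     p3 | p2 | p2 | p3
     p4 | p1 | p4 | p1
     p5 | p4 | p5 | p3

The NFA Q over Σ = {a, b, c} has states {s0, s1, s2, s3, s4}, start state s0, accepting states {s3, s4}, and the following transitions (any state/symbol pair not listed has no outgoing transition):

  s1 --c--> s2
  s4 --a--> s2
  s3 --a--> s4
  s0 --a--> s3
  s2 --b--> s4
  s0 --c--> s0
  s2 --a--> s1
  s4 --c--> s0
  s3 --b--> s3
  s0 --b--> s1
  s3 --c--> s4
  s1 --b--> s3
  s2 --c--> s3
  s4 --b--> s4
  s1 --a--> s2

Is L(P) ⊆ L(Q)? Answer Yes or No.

No

The string c is in L(P) but not in L(Q).
So L(P) ⊄ L(Q).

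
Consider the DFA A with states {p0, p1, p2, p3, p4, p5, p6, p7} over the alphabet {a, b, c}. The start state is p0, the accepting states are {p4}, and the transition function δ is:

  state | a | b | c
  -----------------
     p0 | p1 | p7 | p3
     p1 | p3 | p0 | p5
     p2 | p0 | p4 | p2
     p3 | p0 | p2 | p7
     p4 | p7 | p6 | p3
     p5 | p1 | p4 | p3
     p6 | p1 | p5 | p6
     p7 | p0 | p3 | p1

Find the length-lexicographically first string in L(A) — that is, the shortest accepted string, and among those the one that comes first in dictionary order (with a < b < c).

acb

A breadth-first search from p0 reaches an accepting state first via the path p0 → p1 → p5 → p4 on input acb.
No string of length < 3 is accepted (BFS exhausts all shorter strings without reaching an accepting state), and acb is the lexicographically least accepting string of length 3.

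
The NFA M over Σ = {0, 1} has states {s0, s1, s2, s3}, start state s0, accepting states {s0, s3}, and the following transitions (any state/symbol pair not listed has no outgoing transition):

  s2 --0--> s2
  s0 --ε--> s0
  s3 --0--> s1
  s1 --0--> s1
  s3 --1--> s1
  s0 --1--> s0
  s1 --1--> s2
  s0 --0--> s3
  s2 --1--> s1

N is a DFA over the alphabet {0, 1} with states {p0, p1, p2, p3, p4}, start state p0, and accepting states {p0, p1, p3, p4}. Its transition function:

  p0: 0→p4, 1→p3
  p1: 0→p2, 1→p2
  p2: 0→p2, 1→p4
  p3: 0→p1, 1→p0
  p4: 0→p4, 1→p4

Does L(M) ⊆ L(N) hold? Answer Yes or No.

Exploring the product automaton M × N from the start pair (s0, p0), following both machines on each input symbol, reaches 7 state pairs: (s0, p0), (s3, p4), (s0, p3), (s1, p4), (s3, p1), (s2, p4), (s1, p2).
M accepts in {s0, s3} and N accepts in {p0, p1, p3, p4}. The reachable pairs whose M-component is accepting are (s0, p0), (s3, p4), (s0, p3), (s3, p1); in each of them the N-component is accepting too, so the product for L(M) \ L(N) (M-component accepting, N-component rejecting) has no reachable accepting pair and the difference is empty.
Hence every string in L(M) is also in L(N).

Yes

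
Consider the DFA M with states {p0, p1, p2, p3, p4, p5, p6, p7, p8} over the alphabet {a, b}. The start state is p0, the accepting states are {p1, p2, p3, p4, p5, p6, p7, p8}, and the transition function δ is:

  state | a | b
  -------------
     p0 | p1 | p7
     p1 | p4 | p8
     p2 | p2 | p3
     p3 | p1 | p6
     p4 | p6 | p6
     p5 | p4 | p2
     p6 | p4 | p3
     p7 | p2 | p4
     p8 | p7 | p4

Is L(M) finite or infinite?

infinite

State p1 is reachable from the start and can reach an accepting state, and it lies on the cycle p1 → p8 → p4 → p6 → p3 → p1.
Traversing that cycle any number of times yields accepted strings of unbounded length, so the language is infinite.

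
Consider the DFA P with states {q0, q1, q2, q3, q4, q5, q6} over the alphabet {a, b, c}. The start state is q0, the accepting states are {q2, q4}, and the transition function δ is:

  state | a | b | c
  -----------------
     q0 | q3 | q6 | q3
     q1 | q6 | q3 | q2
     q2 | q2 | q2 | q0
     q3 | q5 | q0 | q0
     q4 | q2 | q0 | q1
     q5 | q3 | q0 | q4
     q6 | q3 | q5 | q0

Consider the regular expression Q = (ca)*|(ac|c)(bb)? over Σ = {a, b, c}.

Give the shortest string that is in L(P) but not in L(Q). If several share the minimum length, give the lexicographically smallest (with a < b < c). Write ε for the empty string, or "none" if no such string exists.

aac

The string aac is accepted by P but not by Q.
No shorter string lies in the difference, and aac is the lexicographically first length-3 string in L(P) \ L(Q).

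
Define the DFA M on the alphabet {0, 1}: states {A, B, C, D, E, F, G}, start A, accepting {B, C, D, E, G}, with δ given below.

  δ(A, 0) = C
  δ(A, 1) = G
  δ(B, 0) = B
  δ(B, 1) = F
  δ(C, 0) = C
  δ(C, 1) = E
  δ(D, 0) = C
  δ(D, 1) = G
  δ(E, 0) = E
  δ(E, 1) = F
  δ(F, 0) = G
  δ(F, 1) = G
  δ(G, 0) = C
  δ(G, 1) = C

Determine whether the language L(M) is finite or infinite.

infinite

State C is reachable from the start and can reach an accepting state, and it lies on the cycle C → C.
Traversing that cycle any number of times yields accepted strings of unbounded length, so the language is infinite.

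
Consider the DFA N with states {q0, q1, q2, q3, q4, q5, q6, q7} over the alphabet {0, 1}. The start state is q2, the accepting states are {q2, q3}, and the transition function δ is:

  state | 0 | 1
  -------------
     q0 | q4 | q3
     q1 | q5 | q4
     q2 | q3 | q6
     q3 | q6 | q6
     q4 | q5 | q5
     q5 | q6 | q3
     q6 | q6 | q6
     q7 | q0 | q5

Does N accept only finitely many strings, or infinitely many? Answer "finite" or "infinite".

The useful states (reachable from q2 and able to reach an accepting state) are {q2, q3}.
Restricted to these states the transition graph has no cycle, so every accepting path has bounded length and L is finite.

finite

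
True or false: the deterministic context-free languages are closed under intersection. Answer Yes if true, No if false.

DCFLs are closed under complement (normalise the DPDA to read all of its input, then flip the verdict). If they were also closed under intersection, De Morgan would make them closed under union; but {aⁿbⁿ : n≥0} and {aⁿb²ⁿ : n≥0} are DCFLs (push the a's; pop one per b, respectively one per two b's) whose union no deterministic PDA accepts: a DPDA for it would have a single run on aⁿb²ⁿ, accepting after the prefix aⁿbⁿ and accepting again after n more b's; an ordinary PDA that simulates it on a's and b's and, at any moment when it is accepting, may switch to reading only a fresh letter c while feeding each c to the simulation as a b, would accept aⁱbʲcᵏ (k≥1) exactly when both aⁱbʲ and aⁱbʲ⁺ᵏ are in the language, i.e. its language intersected with the regular set a*b*c⁺ would be exactly {aⁿbⁿcⁿ : n≥1} — impossible, since context-free languages are closed under intersection with regular sets and {aⁿbⁿcⁿ} is not context-free.

No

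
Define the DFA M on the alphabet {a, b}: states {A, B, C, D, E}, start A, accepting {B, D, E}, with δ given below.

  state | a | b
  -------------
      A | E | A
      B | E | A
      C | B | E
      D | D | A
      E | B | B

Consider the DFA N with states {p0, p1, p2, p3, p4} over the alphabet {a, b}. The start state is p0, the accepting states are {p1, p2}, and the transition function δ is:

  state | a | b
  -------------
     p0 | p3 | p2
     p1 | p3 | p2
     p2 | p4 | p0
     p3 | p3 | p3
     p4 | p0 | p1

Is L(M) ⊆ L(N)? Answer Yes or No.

No

The string a is in L(M) but not in L(N).
So L(M) ⊄ L(N).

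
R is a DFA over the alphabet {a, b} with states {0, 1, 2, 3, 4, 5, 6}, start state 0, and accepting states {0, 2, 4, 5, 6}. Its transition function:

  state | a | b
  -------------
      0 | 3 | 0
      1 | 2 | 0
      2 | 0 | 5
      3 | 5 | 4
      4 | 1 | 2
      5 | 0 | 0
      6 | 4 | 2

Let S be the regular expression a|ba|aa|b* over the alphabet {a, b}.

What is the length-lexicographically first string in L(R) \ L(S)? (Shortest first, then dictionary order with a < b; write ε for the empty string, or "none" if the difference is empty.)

ab

The string ab is accepted by R but not by S.
No shorter string lies in the difference, and ab is the lexicographically first length-2 string in L(R) \ L(S).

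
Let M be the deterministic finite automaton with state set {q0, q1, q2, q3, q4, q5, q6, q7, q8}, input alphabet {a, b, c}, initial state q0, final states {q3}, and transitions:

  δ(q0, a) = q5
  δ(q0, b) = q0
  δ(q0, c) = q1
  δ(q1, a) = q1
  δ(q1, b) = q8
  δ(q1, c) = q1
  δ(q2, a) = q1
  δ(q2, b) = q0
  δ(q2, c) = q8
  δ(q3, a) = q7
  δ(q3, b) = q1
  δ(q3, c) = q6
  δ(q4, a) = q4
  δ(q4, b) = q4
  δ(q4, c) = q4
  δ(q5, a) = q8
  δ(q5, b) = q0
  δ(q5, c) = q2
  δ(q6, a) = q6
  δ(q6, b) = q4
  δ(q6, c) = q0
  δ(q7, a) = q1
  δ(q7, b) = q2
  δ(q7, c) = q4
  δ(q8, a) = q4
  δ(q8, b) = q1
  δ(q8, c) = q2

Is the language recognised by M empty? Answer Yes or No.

The states reachable from the start state are {q0, q1, q2, q4, q5, q8}.
None of the accepting states {q3} is reachable, so no string is accepted and L(M) = ∅.

Yes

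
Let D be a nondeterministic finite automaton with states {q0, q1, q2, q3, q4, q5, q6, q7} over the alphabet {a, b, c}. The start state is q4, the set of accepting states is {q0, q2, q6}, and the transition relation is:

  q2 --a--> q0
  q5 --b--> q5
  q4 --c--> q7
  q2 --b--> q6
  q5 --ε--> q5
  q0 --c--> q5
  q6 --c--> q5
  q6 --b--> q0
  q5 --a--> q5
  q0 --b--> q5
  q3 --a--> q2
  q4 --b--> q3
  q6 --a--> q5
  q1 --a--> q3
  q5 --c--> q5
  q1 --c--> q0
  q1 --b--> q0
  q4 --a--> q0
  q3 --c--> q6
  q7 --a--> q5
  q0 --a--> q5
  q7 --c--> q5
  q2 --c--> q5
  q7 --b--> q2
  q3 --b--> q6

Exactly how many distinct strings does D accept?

The useful subgraph on states {q0, q2, q3, q4, q6, q7} is acyclic, so L(D) is finite; the longest accepting path visits 5 useful states, giving maximum string length 4.
Counting accepting paths from q4 by length: 1 of length 1, 4 of length 2, 6 of length 3, 2 of length 4. Total 13.

13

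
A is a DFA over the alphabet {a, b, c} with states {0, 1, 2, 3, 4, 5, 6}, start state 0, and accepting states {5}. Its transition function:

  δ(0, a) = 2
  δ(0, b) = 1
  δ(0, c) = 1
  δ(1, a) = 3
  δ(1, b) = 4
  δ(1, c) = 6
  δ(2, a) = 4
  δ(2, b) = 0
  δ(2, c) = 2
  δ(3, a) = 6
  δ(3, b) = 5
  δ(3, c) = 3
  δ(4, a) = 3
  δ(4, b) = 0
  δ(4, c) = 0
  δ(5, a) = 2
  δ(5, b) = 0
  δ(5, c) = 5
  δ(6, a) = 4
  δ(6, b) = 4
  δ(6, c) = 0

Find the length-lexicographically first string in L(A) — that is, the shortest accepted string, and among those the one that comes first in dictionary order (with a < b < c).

bab

A breadth-first search from 0 reaches an accepting state first via the path 0 → 1 → 3 → 5 on input bab.
No string of length < 3 is accepted (BFS exhausts all shorter strings without reaching an accepting state), and bab is the lexicographically least accepting string of length 3.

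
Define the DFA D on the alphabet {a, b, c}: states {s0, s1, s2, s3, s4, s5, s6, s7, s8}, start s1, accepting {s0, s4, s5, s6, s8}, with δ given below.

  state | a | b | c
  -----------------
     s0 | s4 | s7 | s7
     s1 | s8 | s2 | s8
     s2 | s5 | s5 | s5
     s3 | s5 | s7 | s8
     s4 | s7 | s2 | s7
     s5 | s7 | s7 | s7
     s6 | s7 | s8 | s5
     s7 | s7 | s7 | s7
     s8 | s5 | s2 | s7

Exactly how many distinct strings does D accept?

13

The useful subgraph on states {s1, s2, s5, s8} is acyclic, so L(D) is finite; the longest accepting path visits 4 useful states, giving maximum string length 3.
Counting accepting paths from s1 by length: 2 of length 1, 5 of length 2, 6 of length 3. Total 13.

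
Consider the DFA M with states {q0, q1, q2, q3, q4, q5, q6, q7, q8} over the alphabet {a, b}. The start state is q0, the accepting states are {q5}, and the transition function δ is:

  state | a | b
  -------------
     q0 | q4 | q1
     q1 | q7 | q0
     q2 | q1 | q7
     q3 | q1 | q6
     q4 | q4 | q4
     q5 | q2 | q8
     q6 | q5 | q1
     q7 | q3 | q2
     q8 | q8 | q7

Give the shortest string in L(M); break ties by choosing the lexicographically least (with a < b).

A breadth-first search from q0 reaches an accepting state first via the path q0 → q1 → q7 → q3 → q6 → q5 on input baaba.
No string of length < 5 is accepted (BFS exhausts all shorter strings without reaching an accepting state), and baaba is the lexicographically least accepting string of length 5.

baaba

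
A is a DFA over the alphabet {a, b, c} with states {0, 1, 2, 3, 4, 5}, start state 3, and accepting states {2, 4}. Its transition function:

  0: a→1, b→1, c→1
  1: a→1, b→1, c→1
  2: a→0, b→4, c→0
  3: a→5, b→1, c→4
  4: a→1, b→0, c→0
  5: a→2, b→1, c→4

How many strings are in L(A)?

4

The useful subgraph on states {2, 3, 4, 5} is acyclic, so L(A) is finite; the longest accepting path visits 4 useful states, giving maximum string length 3.
Counting accepting paths from 3 by length: 1 of length 1, 2 of length 2, 1 of length 3. Total 4.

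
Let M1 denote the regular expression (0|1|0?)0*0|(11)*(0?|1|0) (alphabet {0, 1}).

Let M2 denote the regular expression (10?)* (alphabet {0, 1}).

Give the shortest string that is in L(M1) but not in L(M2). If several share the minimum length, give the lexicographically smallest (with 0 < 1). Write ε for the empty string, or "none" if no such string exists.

The string 0 is accepted by M1 but not by M2.
No shorter string lies in the difference, and 0 is the lexicographically first length-1 string in L(M1) \ L(M2).

0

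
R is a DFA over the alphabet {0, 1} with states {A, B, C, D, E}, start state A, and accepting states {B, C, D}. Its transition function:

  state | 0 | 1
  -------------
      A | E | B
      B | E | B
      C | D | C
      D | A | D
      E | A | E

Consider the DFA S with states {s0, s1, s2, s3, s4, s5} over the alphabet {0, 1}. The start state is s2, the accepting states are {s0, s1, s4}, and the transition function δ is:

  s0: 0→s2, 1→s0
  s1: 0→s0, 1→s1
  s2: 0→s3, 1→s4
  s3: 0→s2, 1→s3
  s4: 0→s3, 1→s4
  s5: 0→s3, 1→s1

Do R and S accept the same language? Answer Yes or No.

Yes

Exploring the product automaton R × S from the start pair (A, s2), following both machines on each input symbol, reaches 3 state pairs: (A, s2), (E, s3), (B, s4).
R accepts in {B, C, D} and S accepts in {s0, s1, s4}. In every reachable pair the two components are either both accepting — (B, s4) — or both non-accepting, so no string is accepted by exactly one of the machines: L(R) \ L(S) and L(S) \ L(R) are both empty.
Hence every string is accepted by R iff it is accepted by S, and the two languages coincide.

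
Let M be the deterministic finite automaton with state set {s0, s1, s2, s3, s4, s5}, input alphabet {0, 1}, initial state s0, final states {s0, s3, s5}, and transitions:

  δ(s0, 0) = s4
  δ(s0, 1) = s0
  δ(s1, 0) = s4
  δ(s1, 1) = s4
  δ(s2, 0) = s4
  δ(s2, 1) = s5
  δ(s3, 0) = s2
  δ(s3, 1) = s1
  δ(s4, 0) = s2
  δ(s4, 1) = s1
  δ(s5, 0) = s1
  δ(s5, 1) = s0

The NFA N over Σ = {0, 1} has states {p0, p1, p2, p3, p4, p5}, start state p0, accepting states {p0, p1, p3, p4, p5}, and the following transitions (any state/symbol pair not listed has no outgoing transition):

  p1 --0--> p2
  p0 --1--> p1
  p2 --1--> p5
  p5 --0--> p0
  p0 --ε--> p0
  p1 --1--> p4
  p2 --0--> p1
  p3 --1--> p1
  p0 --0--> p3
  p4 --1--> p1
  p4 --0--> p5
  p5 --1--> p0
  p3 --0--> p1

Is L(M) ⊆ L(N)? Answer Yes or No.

Yes

Exploring the product automaton M × N from the start pair (s0, p0), following both machines on each input symbol, reaches 24 state pairs: (s0, p0), (s4, p3), (s0, p1), (s2, p1), (s1, p1), (s4, p2), (s0, p4), (s5, p4), (s4, p4), (s1, p5), (s4, p5), (s2, p5), (s4, p0), (s2, p0), (s1, p0), (s5, p0), (s2, p3), (s5, p1), (s4, p1), (s1, p3), (s1, p2), (s2, p2), (s1, p4), (s5, p5).
M accepts in {s0, s3, s5} and N accepts in {p0, p1, p3, p4, p5}. The reachable pairs whose M-component is accepting are (s0, p0), (s0, p1), (s0, p4), (s5, p4), (s5, p0), (s5, p1), (s5, p5); in each of them the N-component is accepting too, so the product for L(M) \ L(N) (M-component accepting, N-component rejecting) has no reachable accepting pair and the difference is empty.
Hence every string in L(M) is also in L(N).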